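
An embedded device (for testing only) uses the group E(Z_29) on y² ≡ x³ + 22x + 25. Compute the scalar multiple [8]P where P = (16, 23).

(12, 25)

Repeated addition: build up to 8P.
2P: tangent at (16, 23): λ = (3·16² + 22)/(2·23) ≡ 7/17. 17⁻¹ ≡ 12 (mod 29) since 17·12 = 204 ≡ 1, so λ ≡ 7·12 ≡ 26.
  x = λ² - 16 - 16 = 676 - 32 ≡ 6; y = λ·(16 - 6) - 23 ≡ 5. → (6, 5)
3P: (6, 5) + (16, 23). λ = (23 - 5)/(16 - 6) ≡ 18/10 mod 29. 10⁻¹ ≡ 3 (mod 29) since 10·3 = 30 ≡ 1, so λ ≡ 25.
  x = λ² - 6 - 16 = 625 - 22 ≡ 23; y = λ·(6 - 23) - 5 ≡ 5. → (23, 5)
4P: (23, 5) + (16, 23). λ = (23 - 5)/(16 - 23) ≡ 18/22 mod 29. 22⁻¹ ≡ 4 (mod 29), so λ ≡ 14.
  x = λ² - 23 - 16 = 196 - 39 ≡ 12; y = λ·(23 - 12) - 5 ≡ 4. → (12, 4)
5P: (12, 4) + (16, 23). λ = (23 - 4)/(16 - 12) ≡ 19/4 mod 29. 4⁻¹ ≡ 22 (mod 29), so λ ≡ 12.
  x = λ² - 12 - 16 = 144 - 28 ≡ 0; y = λ·(12 - 0) - 4 ≡ 24. → (0, 24)
6P: (0, 24) + (16, 23). λ = (23 - 24)/(16 - 0) ≡ 28/16 mod 29. 16⁻¹ ≡ 20 (mod 29), so λ ≡ 9.
  x = λ² - 0 - 16 = 81 - 16 ≡ 7; y = λ·(0 - 7) - 24 ≡ 0. → (7, 0)
7P: (7, 0) + (16, 23). λ = (23 - 0)/(16 - 7) ≡ 23/9 mod 29. 9⁻¹ ≡ 13 (mod 29) since 9·13 = 117 ≡ 1, so λ ≡ 9.
  x = λ² - 7 - 16 = 81 - 23 ≡ 0; y = λ·(7 - 0) - 0 ≡ 5. → (0, 5)
8P: (0, 5) + (16, 23). λ = (23 - 5)/(16 - 0) ≡ 18/16 mod 29. 16⁻¹ ≡ 20 (mod 29) since 16·20 = 320 ≡ 1, so λ ≡ 12.
  x = λ² - 0 - 16 = 144 - 16 ≡ 12; y = λ·(0 - 12) - 5 ≡ 25. → (12, 25)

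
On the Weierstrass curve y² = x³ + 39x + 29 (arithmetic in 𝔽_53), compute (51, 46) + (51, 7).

The two points share x = 51 and their y-coordinates satisfy 46 + 7 ≡ 0 (mod 53), so they are inverses. Their sum is O.

O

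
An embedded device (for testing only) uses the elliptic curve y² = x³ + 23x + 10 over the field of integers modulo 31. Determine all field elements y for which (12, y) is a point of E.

none

x³ + 23x + 10 = 2014 ≡ 30 (mod 31).
30 is a non-residue mod 31; no y exists.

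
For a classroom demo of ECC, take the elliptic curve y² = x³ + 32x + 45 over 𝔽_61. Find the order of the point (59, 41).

8

2P: tangent at (59, 41): λ = (3·59² + 32)/(2·41) ≡ 44/21. 21⁻¹ ≡ 32 (mod 61), so λ ≡ 44·32 ≡ 5.
  x = λ² - 59 - 59 = 25 - 118 ≡ 29; y = λ·(59 - 29) - 41 ≡ 48. → (29, 48)
3P: (29, 48) + (59, 41). λ = (41 - 48)/(59 - 29) ≡ 54/30 mod 61. 30⁻¹ ≡ 59 (mod 61), so λ ≡ 14.
  x = λ² - 29 - 59 = 196 - 88 ≡ 47; y = λ·(29 - 47) - 48 ≡ 5. → (47, 5)
4P: (47, 5) + (59, 41). λ = (41 - 5)/(59 - 47) ≡ 36/12 mod 61. 12⁻¹ ≡ 56 (mod 61), so λ ≡ 3.
  x = λ² - 47 - 59 = 9 - 106 ≡ 25; y = λ·(47 - 25) - 5 ≡ 0. → (25, 0)
5P: (25, 0) + (59, 41). λ = (41 - 0)/(59 - 25) ≡ 41/34 mod 61. 34⁻¹ ≡ 9 (mod 61), so λ ≡ 3.
  x = λ² - 25 - 59 = 9 - 84 ≡ 47; y = λ·(25 - 47) - 0 ≡ 56. → (47, 56)
6P: (47, 56) + (59, 41). λ = (41 - 56)/(59 - 47) ≡ 46/12 mod 61. 12⁻¹ ≡ 56 (mod 61) since 12·56 = 672 ≡ 1, so λ ≡ 14.
  x = λ² - 47 - 59 = 196 - 106 ≡ 29; y = λ·(47 - 29) - 56 ≡ 13. → (29, 13)
7P: (29, 13) + (59, 41). λ = (41 - 13)/(59 - 29) ≡ 28/30 mod 61. 30⁻¹ ≡ 59 (mod 61) since 30·59 = 1770 ≡ 1, so λ ≡ 5.
  x = λ² - 29 - 59 = 25 - 88 ≡ 59; y = λ·(29 - 59) - 13 ≡ 20. → (59, 20)
8P: (59, 20) + (59, 41): same x and y₁ ≡ -y₂, so the sum is the point at infinity.
8P = the point at infinity, so the order is 8.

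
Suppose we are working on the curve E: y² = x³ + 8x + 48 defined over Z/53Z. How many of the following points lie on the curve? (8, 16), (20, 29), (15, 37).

(8, 16): 16² ≡ 44, rhs ≡ 41 → off.
(20, 29): 29² ≡ 46, rhs ≡ 46 → on.
(15, 37): 37² ≡ 44, rhs ≡ 45 → off.

1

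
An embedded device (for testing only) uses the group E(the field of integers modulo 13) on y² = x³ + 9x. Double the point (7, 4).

tangent at (7, 4): λ = (3·7² + 9)/(2·4) ≡ 0/8. 8⁻¹ ≡ 5 (mod 13), so λ ≡ 0·5 ≡ 0.
  x = λ² - 7 - 7 = 0 - 14 ≡ 12; y = λ·(7 - 12) - 4 ≡ 9. → (12, 9)

(12, 9)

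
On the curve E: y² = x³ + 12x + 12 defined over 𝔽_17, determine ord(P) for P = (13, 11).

7

2P: tangent at (13, 11): λ = (3·13² + 12)/(2·11) ≡ 9/5. 5⁻¹ ≡ 7 (mod 17) since 5·7 = 35 ≡ 1, so λ ≡ 9·7 ≡ 12.
  x = λ² - 13 - 13 = 144 - 26 ≡ 16; y = λ·(13 - 16) - 11 ≡ 4. → (16, 4)
3P: (16, 4) + (13, 11). λ = (11 - 4)/(13 - 16) ≡ 7/14 mod 17. 14⁻¹ ≡ 11 (mod 17), so λ ≡ 9.
  x = λ² - 16 - 13 = 81 - 29 ≡ 1; y = λ·(16 - 1) - 4 ≡ 12. → (1, 12)
4P: (1, 12) + (13, 11). λ = (11 - 12)/(13 - 1) ≡ 16/12 mod 17. 12⁻¹ ≡ 10 (mod 17) since 12·10 = 120 ≡ 1, so λ ≡ 7.
  x = λ² - 1 - 13 = 49 - 14 ≡ 1; y = λ·(1 - 1) - 12 ≡ 5. → (1, 5)
5P: (1, 5) + (13, 11). λ = (11 - 5)/(13 - 1) ≡ 6/12 mod 17. 12⁻¹ ≡ 10 (mod 17) since 12·10 = 120 ≡ 1, so λ ≡ 9.
  x = λ² - 1 - 13 = 81 - 14 ≡ 16; y = λ·(1 - 16) - 5 ≡ 13. → (16, 13)
6P: (16, 13) + (13, 11). λ = (11 - 13)/(13 - 16) ≡ 15/14 mod 17. 14⁻¹ ≡ 11 (mod 17), so λ ≡ 12.
  x = λ² - 16 - 13 = 144 - 29 ≡ 13; y = λ·(16 - 13) - 13 ≡ 6. → (13, 6)
7P: (13, 6) + (13, 11): same x and y₁ ≡ -y₂, so the sum is O.
7P = O, so the order is 7.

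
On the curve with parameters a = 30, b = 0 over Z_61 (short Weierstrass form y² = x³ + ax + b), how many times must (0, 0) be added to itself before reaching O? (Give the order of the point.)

2

2P: (0, 0) + (0, 0): same x and y₁ ≡ -y₂, so the sum is O.
2P = O, so the order is 2.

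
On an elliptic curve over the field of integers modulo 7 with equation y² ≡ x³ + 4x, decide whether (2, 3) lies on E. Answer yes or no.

yes

y² = 3² ≡ 2; x³ + 4x + 0 = 16 ≡ 2 (mod 7). 2 = 2.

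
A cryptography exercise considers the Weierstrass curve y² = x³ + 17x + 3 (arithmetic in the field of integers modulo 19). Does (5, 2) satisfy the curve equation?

yes

y² = 2² ≡ 4; x³ + 17x + 3 = 213 ≡ 4 (mod 19). 4 = 4.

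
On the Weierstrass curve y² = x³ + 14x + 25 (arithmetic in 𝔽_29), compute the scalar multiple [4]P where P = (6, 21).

O

Double-and-add on 4 = (100)₂. Start with P = (6, 21) for the leading 1-bit.
double: tangent at (6, 21): λ = (3·6² + 14)/(2·21) ≡ 6/13. 13⁻¹ ≡ 9 (mod 29), so λ ≡ 6·9 ≡ 25.
  x = λ² - 6 - 6 = 625 - 12 ≡ 4; y = λ·(6 - 4) - 21 ≡ 0. → (4, 0)
double: (4, 0) + (4, 0): same x and y₁ ≡ -y₂, so the sum is O.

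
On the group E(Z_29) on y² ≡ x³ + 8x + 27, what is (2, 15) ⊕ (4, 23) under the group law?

(2, 15) + (4, 23). λ = (23 - 15)/(4 - 2) ≡ 8/2 mod 29. 2⁻¹ ≡ 15 (mod 29) since 2·15 = 30 ≡ 1, so λ ≡ 4.
  x = λ² - 2 - 4 = 16 - 6 ≡ 10; y = λ·(2 - 10) - 15 ≡ 11. → (10, 11)

(10, 11)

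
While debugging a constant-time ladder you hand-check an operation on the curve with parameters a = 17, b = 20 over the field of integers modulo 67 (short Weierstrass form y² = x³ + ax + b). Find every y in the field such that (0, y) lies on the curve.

none

x³ + 17x + 20 = 20 ≡ 20 (mod 67).
20 is a non-residue mod 67; no y exists.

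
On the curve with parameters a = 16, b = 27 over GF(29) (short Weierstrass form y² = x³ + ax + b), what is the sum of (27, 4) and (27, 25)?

The two points share x = 27 and their y-coordinates satisfy 4 + 25 ≡ 0 (mod 29), so they are inverses. Their sum is the point at infinity.

O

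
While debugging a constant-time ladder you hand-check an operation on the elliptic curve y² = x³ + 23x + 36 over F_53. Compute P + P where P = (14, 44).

(32, 37)

tangent at (14, 44): λ = (3·14² + 23)/(2·44) ≡ 28/35. 35⁻¹ ≡ 50 (mod 53) since 35·50 = 1750 ≡ 1, so λ ≡ 28·50 ≡ 22.
  x = λ² - 14 - 14 = 484 - 28 ≡ 32; y = λ·(14 - 32) - 44 ≡ 37. → (32, 37)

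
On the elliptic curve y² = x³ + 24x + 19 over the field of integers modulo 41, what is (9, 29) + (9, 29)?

tangent at (9, 29): λ = (3·9² + 24)/(2·29) ≡ 21/17. 17⁻¹ ≡ 29 (mod 41) since 17·29 = 493 ≡ 1, so λ ≡ 21·29 ≡ 35.
  x = λ² - 9 - 9 = 1225 - 18 ≡ 18; y = λ·(9 - 18) - 29 ≡ 25. → (18, 25)

(18, 25)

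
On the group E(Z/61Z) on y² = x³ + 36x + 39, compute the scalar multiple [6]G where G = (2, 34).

(55, 41)

Double-and-add on 6 = (110)₂. Start with G = (2, 34) for the leading 1-bit.
double: tangent at (2, 34): λ = (3·2² + 36)/(2·34) ≡ 48/7. 7⁻¹ ≡ 35 (mod 61), so λ ≡ 48·35 ≡ 33.
  x = λ² - 2 - 2 = 1089 - 4 ≡ 48; y = λ·(2 - 48) - 34 ≡ 34. → (48, 34)
add G: (48, 34) + (2, 34). λ = (34 - 34)/(2 - 48) ≡ 0/15 mod 61. 15⁻¹ ≡ 57 (mod 61), so λ ≡ 0.
  x = λ² - 48 - 2 = 0 - 50 ≡ 11; y = λ·(48 - 11) - 34 ≡ 27. → (11, 27)
double: tangent at (11, 27): λ = (3·11² + 36)/(2·27) ≡ 33/54. 54⁻¹ ≡ 26 (mod 61), so λ ≡ 33·26 ≡ 4.
  x = λ² - 11 - 11 = 16 - 22 ≡ 55; y = λ·(11 - 55) - 27 ≡ 41. → (55, 41)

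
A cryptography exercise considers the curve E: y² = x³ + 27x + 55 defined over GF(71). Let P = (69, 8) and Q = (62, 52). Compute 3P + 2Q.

(45, 38)

First 3P:
Repeated addition: build up to 3P.
2P: tangent at (69, 8): λ = (3·69² + 27)/(2·8) ≡ 39/16. 16⁻¹ ≡ 40 (mod 71) since 16·40 = 640 ≡ 1, so λ ≡ 39·40 ≡ 69.
  x = λ² - 69 - 69 = 4761 - 138 ≡ 8; y = λ·(69 - 8) - 8 ≡ 12. → (8, 12)
3P: (8, 12) + (69, 8). λ = (8 - 12)/(69 - 8) ≡ 67/61 mod 71. 61⁻¹ ≡ 7 (mod 71), so λ ≡ 43.
  x = λ² - 8 - 69 = 1849 - 77 ≡ 68; y = λ·(8 - 68) - 12 ≡ 35. → (68, 35)
3P = (68, 35).
Next 2Q:
Repeated addition: build up to 2Q.
2Q: tangent at (62, 52): λ = (3·62² + 27)/(2·52) ≡ 57/33. 33⁻¹ ≡ 28 (mod 71), so λ ≡ 57·28 ≡ 34.
  x = λ² - 62 - 62 = 1156 - 124 ≡ 38; y = λ·(62 - 38) - 52 ≡ 54. → (38, 54)
2Q = (38, 54).
Finally 3P + 2Q:
(68, 35) + (38, 54). λ = (54 - 35)/(38 - 68) ≡ 19/41 mod 71. 41⁻¹ ≡ 26 (mod 71), so λ ≡ 68.
  x = λ² - 68 - 38 = 4624 - 106 ≡ 45; y = λ·(68 - 45) - 35 ≡ 38. → (45, 38)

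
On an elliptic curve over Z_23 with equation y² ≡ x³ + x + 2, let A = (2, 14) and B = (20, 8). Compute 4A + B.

(4, 1)

First 4A:
Double-and-add on 4 = (100)₂. Start with A = (2, 14) for the leading 1-bit.
double: tangent at (2, 14): λ = (3·2² + 1)/(2·14) ≡ 13/5. 5⁻¹ ≡ 14 (mod 23) since 5·14 = 70 ≡ 1, so λ ≡ 13·14 ≡ 21.
  x = λ² - 2 - 2 = 441 - 4 ≡ 0; y = λ·(2 - 0) - 14 ≡ 5. → (0, 5)
double: tangent at (0, 5): λ = (3·0² + 1)/(2·5) ≡ 1/10. 10⁻¹ ≡ 7 (mod 23) since 10·7 = 70 ≡ 1, so λ ≡ 1·7 ≡ 7.
  x = λ² - 0 - 0 = 49 - 0 ≡ 3; y = λ·(0 - 3) - 5 ≡ 20. → (3, 20)
4A = (3, 20).
Finally 4A + B:
(3, 20) + (20, 8). λ = (8 - 20)/(20 - 3) ≡ 11/17 mod 23. 17⁻¹ ≡ 19 (mod 23) since 17·19 = 323 ≡ 1, so λ ≡ 2.
  x = λ² - 3 - 20 = 4 - 23 ≡ 4; y = λ·(3 - 4) - 20 ≡ 1. → (4, 1)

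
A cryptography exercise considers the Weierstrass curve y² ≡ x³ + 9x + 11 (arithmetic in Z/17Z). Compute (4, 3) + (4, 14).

The two points share x = 4 and their y-coordinates satisfy 3 + 14 ≡ 0 (mod 17), so they are inverses. Their sum is the point at infinity.

O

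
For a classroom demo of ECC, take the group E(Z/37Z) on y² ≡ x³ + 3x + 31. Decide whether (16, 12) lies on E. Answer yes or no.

y² = 12² ≡ 33; x³ + 3x + 31 = 4175 ≡ 31 (mod 37). 33 ≠ 31.

no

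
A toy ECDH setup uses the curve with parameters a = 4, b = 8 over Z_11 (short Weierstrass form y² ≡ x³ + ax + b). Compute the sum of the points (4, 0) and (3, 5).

(7, 4)

(4, 0) + (3, 5). λ = (5 - 0)/(3 - 4) ≡ 5/10 mod 11. 10⁻¹ ≡ 10 (mod 11), so λ ≡ 6.
  x = λ² - 4 - 3 = 36 - 7 ≡ 7; y = λ·(4 - 7) - 0 ≡ 4. → (7, 4)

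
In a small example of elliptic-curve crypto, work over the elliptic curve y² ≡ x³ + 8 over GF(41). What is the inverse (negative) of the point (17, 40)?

(17, 1)

-(17, 40) = (17, -40 mod 41) = (17, 1).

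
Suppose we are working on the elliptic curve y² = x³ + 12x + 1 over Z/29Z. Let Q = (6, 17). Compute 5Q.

(20, 18)

Double-and-add on 5 = (101)₂. Start with Q = (6, 17) for the leading 1-bit.
double: tangent at (6, 17): λ = (3·6² + 12)/(2·17) ≡ 4/5. 5⁻¹ ≡ 6 (mod 29), so λ ≡ 4·6 ≡ 24.
  x = λ² - 6 - 6 = 576 - 12 ≡ 13; y = λ·(6 - 13) - 17 ≡ 18. → (13, 18)
double: tangent at (13, 18): λ = (3·13² + 12)/(2·18) ≡ 26/7. 7⁻¹ ≡ 25 (mod 29) since 7·25 = 175 ≡ 1, so λ ≡ 26·25 ≡ 12.
  x = λ² - 13 - 13 = 144 - 26 ≡ 2; y = λ·(13 - 2) - 18 ≡ 27. → (2, 27)
add Q: (2, 27) + (6, 17). λ = (17 - 27)/(6 - 2) ≡ 19/4 mod 29. 4⁻¹ ≡ 22 (mod 29), so λ ≡ 12.
  x = λ² - 2 - 6 = 144 - 8 ≡ 20; y = λ·(2 - 20) - 27 ≡ 18. → (20, 18)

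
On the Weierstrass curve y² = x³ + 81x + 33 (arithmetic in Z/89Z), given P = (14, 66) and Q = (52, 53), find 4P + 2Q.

First 4P:
Double-and-add on 4 = (100)₂. Start with P = (14, 66) for the leading 1-bit.
double: tangent at (14, 66): λ = (3·14² + 81)/(2·66) ≡ 46/43. 43⁻¹ ≡ 29 (mod 89), so λ ≡ 46·29 ≡ 88.
  x = λ² - 14 - 14 = 7744 - 28 ≡ 62; y = λ·(14 - 62) - 66 ≡ 71. → (62, 71)
double: tangent at (62, 71): λ = (3·62² + 81)/(2·71) ≡ 43/53. 53⁻¹ ≡ 42 (mod 89) since 53·42 = 2226 ≡ 1, so λ ≡ 43·42 ≡ 26.
  x = λ² - 62 - 62 = 676 - 124 ≡ 18; y = λ·(62 - 18) - 71 ≡ 5. → (18, 5)
4P = (18, 5).
Next 2Q:
Repeated addition: build up to 2Q.
2Q: tangent at (52, 53): λ = (3·52² + 81)/(2·53) ≡ 5/17. 17⁻¹ ≡ 21 (mod 89) since 17·21 = 357 ≡ 1, so λ ≡ 5·21 ≡ 16.
  x = λ² - 52 - 52 = 256 - 104 ≡ 63; y = λ·(52 - 63) - 53 ≡ 38. → (63, 38)
2Q = (63, 38).
Finally 4P + 2Q:
(18, 5) + (63, 38). λ = (38 - 5)/(63 - 18) ≡ 33/45 mod 89. 45⁻¹ ≡ 2 (mod 89) since 45·2 = 90 ≡ 1, so λ ≡ 66.
  x = λ² - 18 - 63 = 4356 - 81 ≡ 3; y = λ·(18 - 3) - 5 ≡ 6. → (3, 6)

(3, 6)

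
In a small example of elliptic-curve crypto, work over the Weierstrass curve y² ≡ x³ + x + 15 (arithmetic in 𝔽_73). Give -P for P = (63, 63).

-(63, 63) = (63, -63 mod 73) = (63, 10).

(63, 10)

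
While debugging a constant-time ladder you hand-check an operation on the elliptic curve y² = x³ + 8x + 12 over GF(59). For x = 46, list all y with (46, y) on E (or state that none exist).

22, 37

x³ + 8x + 12 = 97716 ≡ 12 (mod 59).
Square roots of 12 mod 59: 22 and 37 (since 22² = 484 ≡ 12).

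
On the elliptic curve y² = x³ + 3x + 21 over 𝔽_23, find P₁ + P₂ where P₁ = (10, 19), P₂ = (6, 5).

(2, 9)

(10, 19) + (6, 5). λ = (5 - 19)/(6 - 10) ≡ 9/19 mod 23. 19⁻¹ ≡ 17 (mod 23) since 19·17 = 323 ≡ 1, so λ ≡ 15.
  x = λ² - 10 - 6 = 225 - 16 ≡ 2; y = λ·(10 - 2) - 19 ≡ 9. → (2, 9)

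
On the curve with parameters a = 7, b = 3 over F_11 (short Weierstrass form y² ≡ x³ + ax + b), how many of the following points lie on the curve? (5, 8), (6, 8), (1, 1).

1

(5, 8): 8² ≡ 9, rhs ≡ 9 → on.
(6, 8): 8² ≡ 9, rhs ≡ 8 → off.
(1, 1): 1² ≡ 1, rhs ≡ 0 → off.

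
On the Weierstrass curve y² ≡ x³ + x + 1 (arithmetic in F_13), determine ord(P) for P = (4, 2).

2P: tangent at (4, 2): λ = (3·4² + 1)/(2·2) ≡ 10/4. 4⁻¹ ≡ 10 (mod 13) since 4·10 = 40 ≡ 1, so λ ≡ 10·10 ≡ 9.
  x = λ² - 4 - 4 = 81 - 8 ≡ 8; y = λ·(4 - 8) - 2 ≡ 1. → (8, 1)
3P: (8, 1) + (4, 2). λ = (2 - 1)/(4 - 8) ≡ 1/9 mod 13. 9⁻¹ ≡ 3 (mod 13) since 9·3 = 27 ≡ 1, so λ ≡ 3.
  x = λ² - 8 - 4 = 9 - 12 ≡ 10; y = λ·(8 - 10) - 1 ≡ 6. → (10, 6)
4P: (10, 6) + (4, 2). λ = (2 - 6)/(4 - 10) ≡ 9/7 mod 13. 7⁻¹ ≡ 2 (mod 13) since 7·2 = 14 ≡ 1, so λ ≡ 5.
  x = λ² - 10 - 4 = 25 - 14 ≡ 11; y = λ·(10 - 11) - 6 ≡ 2. → (11, 2)
5P: (11, 2) + (4, 2). λ = (2 - 2)/(4 - 11) ≡ 0/6 mod 13. 6⁻¹ ≡ 11 (mod 13), so λ ≡ 0.
  x = λ² - 11 - 4 = 0 - 15 ≡ 11; y = λ·(11 - 11) - 2 ≡ 11. → (11, 11)
6P: (11, 11) + (4, 2). λ = (2 - 11)/(4 - 11) ≡ 4/6 mod 13. 6⁻¹ ≡ 11 (mod 13) since 6·11 = 66 ≡ 1, so λ ≡ 5.
  x = λ² - 11 - 4 = 25 - 15 ≡ 10; y = λ·(11 - 10) - 11 ≡ 7. → (10, 7)
7P: (10, 7) + (4, 2). λ = (2 - 7)/(4 - 10) ≡ 8/7 mod 13. 7⁻¹ ≡ 2 (mod 13), so λ ≡ 3.
  x = λ² - 10 - 4 = 9 - 14 ≡ 8; y = λ·(10 - 8) - 7 ≡ 12. → (8, 12)
8P: (8, 12) + (4, 2). λ = (2 - 12)/(4 - 8) ≡ 3/9 mod 13. 9⁻¹ ≡ 3 (mod 13), so λ ≡ 9.
  x = λ² - 8 - 4 = 81 - 12 ≡ 4; y = λ·(8 - 4) - 12 ≡ 11. → (4, 11)
9P: (4, 11) + (4, 2): same x and y₁ ≡ -y₂, so the sum is ∞.
9P = ∞, so the order is 9.

9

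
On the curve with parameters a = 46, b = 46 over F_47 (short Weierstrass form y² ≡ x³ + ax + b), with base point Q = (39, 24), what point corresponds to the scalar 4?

(14, 35)

Repeated addition: build up to 4Q.
2Q: tangent at (39, 24): λ = (3·39² + 46)/(2·24) ≡ 3/1. 1⁻¹ ≡ 1 (mod 47), so λ ≡ 3·1 ≡ 3.
  x = λ² - 39 - 39 = 9 - 78 ≡ 25; y = λ·(39 - 25) - 24 ≡ 18. → (25, 18)
3Q: (25, 18) + (39, 24). λ = (24 - 18)/(39 - 25) ≡ 6/14 mod 47. 14⁻¹ ≡ 37 (mod 47), so λ ≡ 34.
  x = λ² - 25 - 39 = 1156 - 64 ≡ 11; y = λ·(25 - 11) - 18 ≡ 35. → (11, 35)
4Q: (11, 35) + (39, 24). λ = (24 - 35)/(39 - 11) ≡ 36/28 mod 47. 28⁻¹ ≡ 42 (mod 47), so λ ≡ 8.
  x = λ² - 11 - 39 = 64 - 50 ≡ 14; y = λ·(11 - 14) - 35 ≡ 35. → (14, 35)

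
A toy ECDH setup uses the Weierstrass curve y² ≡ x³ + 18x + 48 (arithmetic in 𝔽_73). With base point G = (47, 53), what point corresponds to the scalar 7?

(24, 19)

Repeated addition: build up to 7G.
2G: tangent at (47, 53): λ = (3·47² + 18)/(2·53) ≡ 2/33. 33⁻¹ ≡ 31 (mod 73), so λ ≡ 2·31 ≡ 62.
  x = λ² - 47 - 47 = 3844 - 94 ≡ 27; y = λ·(47 - 27) - 53 ≡ 19. → (27, 19)
3G: (27, 19) + (47, 53). λ = (53 - 19)/(47 - 27) ≡ 34/20 mod 73. 20⁻¹ ≡ 11 (mod 73), so λ ≡ 9.
  x = λ² - 27 - 47 = 81 - 74 ≡ 7; y = λ·(27 - 7) - 19 ≡ 15. → (7, 15)
4G: (7, 15) + (47, 53). λ = (53 - 15)/(47 - 7) ≡ 38/40 mod 73. 40⁻¹ ≡ 42 (mod 73), so λ ≡ 63.
  x = λ² - 7 - 47 = 3969 - 54 ≡ 46; y = λ·(7 - 46) - 15 ≡ 10. → (46, 10)
5G: (46, 10) + (47, 53). λ = (53 - 10)/(47 - 46) ≡ 43/1 mod 73. 1⁻¹ ≡ 1 (mod 73), so λ ≡ 43.
  x = λ² - 46 - 47 = 1849 - 93 ≡ 4; y = λ·(46 - 4) - 10 ≡ 44. → (4, 44)
6G: (4, 44) + (47, 53). λ = (53 - 44)/(47 - 4) ≡ 9/43 mod 73. 43⁻¹ ≡ 17 (mod 73), so λ ≡ 7.
  x = λ² - 4 - 47 = 49 - 51 ≡ 71; y = λ·(4 - 71) - 44 ≡ 71. → (71, 71)
7G: (71, 71) + (47, 53). λ = (53 - 71)/(47 - 71) ≡ 55/49 mod 73. 49⁻¹ ≡ 3 (mod 73), so λ ≡ 19.
  x = λ² - 71 - 47 = 361 - 118 ≡ 24; y = λ·(71 - 24) - 71 ≡ 19. → (24, 19)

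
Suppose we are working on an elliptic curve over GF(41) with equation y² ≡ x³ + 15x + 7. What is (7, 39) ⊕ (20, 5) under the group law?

(32, 39)

(7, 39) + (20, 5). λ = (5 - 39)/(20 - 7) ≡ 7/13 mod 41. 13⁻¹ ≡ 19 (mod 41) since 13·19 = 247 ≡ 1, so λ ≡ 10.
  x = λ² - 7 - 20 = 100 - 27 ≡ 32; y = λ·(7 - 32) - 39 ≡ 39. → (32, 39)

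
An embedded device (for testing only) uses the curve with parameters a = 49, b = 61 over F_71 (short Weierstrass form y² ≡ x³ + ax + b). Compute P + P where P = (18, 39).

(18, 32)

tangent at (18, 39): λ = (3·18² + 49)/(2·39) ≡ 27/7. 7⁻¹ ≡ 61 (mod 71) since 7·61 = 427 ≡ 1, so λ ≡ 27·61 ≡ 14.
  x = λ² - 18 - 18 = 196 - 36 ≡ 18; y = λ·(18 - 18) - 39 ≡ 32. → (18, 32)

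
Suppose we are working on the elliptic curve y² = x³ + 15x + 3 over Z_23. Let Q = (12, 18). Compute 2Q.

(0, 16)

tangent at (12, 18): λ = (3·12² + 15)/(2·18) ≡ 10/13. 13⁻¹ ≡ 16 (mod 23), so λ ≡ 10·16 ≡ 22.
  x = λ² - 12 - 12 = 484 - 24 ≡ 0; y = λ·(12 - 0) - 18 ≡ 16. → (0, 16)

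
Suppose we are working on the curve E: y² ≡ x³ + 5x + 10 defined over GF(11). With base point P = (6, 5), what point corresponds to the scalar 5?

(7, 6)

Repeated addition: build up to 5P.
2P: tangent at (6, 5): λ = (3·6² + 5)/(2·5) ≡ 3/10. 10⁻¹ ≡ 10 (mod 11), so λ ≡ 3·10 ≡ 8.
  x = λ² - 6 - 6 = 64 - 12 ≡ 8; y = λ·(6 - 8) - 5 ≡ 1. → (8, 1)
3P: (8, 1) + (6, 5). λ = (5 - 1)/(6 - 8) ≡ 4/9 mod 11. 9⁻¹ ≡ 5 (mod 11), so λ ≡ 9.
  x = λ² - 8 - 6 = 81 - 14 ≡ 1; y = λ·(8 - 1) - 1 ≡ 7. → (1, 7)
4P: (1, 7) + (6, 5). λ = (5 - 7)/(6 - 1) ≡ 9/5 mod 11. 5⁻¹ ≡ 9 (mod 11) since 5·9 = 45 ≡ 1, so λ ≡ 4.
  x = λ² - 1 - 6 = 16 - 7 ≡ 9; y = λ·(1 - 9) - 7 ≡ 5. → (9, 5)
5P: (9, 5) + (6, 5). λ = (5 - 5)/(6 - 9) ≡ 0/8 mod 11. 8⁻¹ ≡ 7 (mod 11), so λ ≡ 0.
  x = λ² - 9 - 6 = 0 - 15 ≡ 7; y = λ·(9 - 7) - 5 ≡ 6. → (7, 6)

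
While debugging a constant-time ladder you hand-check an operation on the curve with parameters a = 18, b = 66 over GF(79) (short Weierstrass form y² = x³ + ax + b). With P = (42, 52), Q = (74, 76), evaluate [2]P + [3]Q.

(66, 59)

First 2P:
Repeated addition: build up to 2P.
2P: tangent at (42, 52): λ = (3·42² + 18)/(2·52) ≡ 17/25. 25⁻¹ ≡ 19 (mod 79), so λ ≡ 17·19 ≡ 7.
  x = λ² - 42 - 42 = 49 - 84 ≡ 44; y = λ·(42 - 44) - 52 ≡ 13. → (44, 13)
2P = (44, 13).
Next 3Q:
Repeated addition: build up to 3Q.
2Q: tangent at (74, 76): λ = (3·74² + 18)/(2·76) ≡ 14/73. 73⁻¹ ≡ 13 (mod 79), so λ ≡ 14·13 ≡ 24.
  x = λ² - 74 - 74 = 576 - 148 ≡ 33; y = λ·(74 - 33) - 76 ≡ 39. → (33, 39)
3Q: (33, 39) + (74, 76). λ = (76 - 39)/(74 - 33) ≡ 37/41 mod 79. 41⁻¹ ≡ 27 (mod 79) since 41·27 = 1107 ≡ 1, so λ ≡ 51.
  x = λ² - 33 - 74 = 2601 - 107 ≡ 45; y = λ·(33 - 45) - 39 ≡ 60. → (45, 60)
3Q = (45, 60).
Finally 2P + 3Q:
(44, 13) + (45, 60). λ = (60 - 13)/(45 - 44) ≡ 47/1 mod 79. 1⁻¹ ≡ 1 (mod 79), so λ ≡ 47.
  x = λ² - 44 - 45 = 2209 - 89 ≡ 66; y = λ·(44 - 66) - 13 ≡ 59. → (66, 59)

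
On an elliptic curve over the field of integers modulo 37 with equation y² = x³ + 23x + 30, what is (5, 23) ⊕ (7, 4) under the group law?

(32, 30)

(5, 23) + (7, 4). λ = (4 - 23)/(7 - 5) ≡ 18/2 mod 37. 2⁻¹ ≡ 19 (mod 37) since 2·19 = 38 ≡ 1, so λ ≡ 9.
  x = λ² - 5 - 7 = 81 - 12 ≡ 32; y = λ·(5 - 32) - 23 ≡ 30. → (32, 30)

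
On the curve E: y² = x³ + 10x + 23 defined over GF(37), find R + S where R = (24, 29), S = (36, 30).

(24, 29) + (36, 30). λ = (30 - 29)/(36 - 24) ≡ 1/12 mod 37. 12⁻¹ ≡ 34 (mod 37) since 12·34 = 408 ≡ 1, so λ ≡ 34.
  x = λ² - 24 - 36 = 1156 - 60 ≡ 23; y = λ·(24 - 23) - 29 ≡ 5. → (23, 5)

(23, 5)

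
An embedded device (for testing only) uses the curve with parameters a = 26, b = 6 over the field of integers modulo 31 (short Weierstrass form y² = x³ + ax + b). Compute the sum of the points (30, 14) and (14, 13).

(22, 2)

(30, 14) + (14, 13). λ = (13 - 14)/(14 - 30) ≡ 30/15 mod 31. 15⁻¹ ≡ 29 (mod 31), so λ ≡ 2.
  x = λ² - 30 - 14 = 4 - 44 ≡ 22; y = λ·(30 - 22) - 14 ≡ 2. → (22, 2)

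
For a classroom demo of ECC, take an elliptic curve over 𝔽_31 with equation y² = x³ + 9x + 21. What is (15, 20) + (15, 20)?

tangent at (15, 20): λ = (3·15² + 9)/(2·20) ≡ 2/9. 9⁻¹ ≡ 7 (mod 31), so λ ≡ 2·7 ≡ 14.
  x = λ² - 15 - 15 = 196 - 30 ≡ 11; y = λ·(15 - 11) - 20 ≡ 5. → (11, 5)

(11, 5)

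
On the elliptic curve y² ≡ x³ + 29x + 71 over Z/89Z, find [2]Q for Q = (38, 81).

(13, 8)

tangent at (38, 81): λ = (3·38² + 29)/(2·81) ≡ 0/73. 73⁻¹ ≡ 50 (mod 89), so λ ≡ 0·50 ≡ 0.
  x = λ² - 38 - 38 = 0 - 76 ≡ 13; y = λ·(38 - 13) - 81 ≡ 8. → (13, 8)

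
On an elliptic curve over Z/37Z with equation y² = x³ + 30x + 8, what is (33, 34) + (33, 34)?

(29, 25)

tangent at (33, 34): λ = (3·33² + 30)/(2·34) ≡ 4/31. 31⁻¹ ≡ 6 (mod 37), so λ ≡ 4·6 ≡ 24.
  x = λ² - 33 - 33 = 576 - 66 ≡ 29; y = λ·(33 - 29) - 34 ≡ 25. → (29, 25)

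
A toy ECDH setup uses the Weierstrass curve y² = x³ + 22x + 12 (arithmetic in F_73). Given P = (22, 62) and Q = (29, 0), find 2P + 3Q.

(49, 48)

First 2P:
Repeated addition: build up to 2P.
2P: tangent at (22, 62): λ = (3·22² + 22)/(2·62) ≡ 14/51. 51⁻¹ ≡ 63 (mod 73) since 51·63 = 3213 ≡ 1, so λ ≡ 14·63 ≡ 6.
  x = λ² - 22 - 22 = 36 - 44 ≡ 65; y = λ·(22 - 65) - 62 ≡ 45. → (65, 45)
2P = (65, 45).
Next 3Q:
Repeated addition: build up to 3Q.
2Q: (29, 0) + (29, 0): same x and y₁ ≡ -y₂, so the sum is ∞.
3Q: ∞ + (29, 0) = (29, 0) (identity).
3Q = (29, 0).
Finally 2P + 3Q:
(65, 45) + (29, 0). λ = (0 - 45)/(29 - 65) ≡ 28/37 mod 73. 37⁻¹ ≡ 2 (mod 73), so λ ≡ 56.
  x = λ² - 65 - 29 = 3136 - 94 ≡ 49; y = λ·(65 - 49) - 45 ≡ 48. → (49, 48)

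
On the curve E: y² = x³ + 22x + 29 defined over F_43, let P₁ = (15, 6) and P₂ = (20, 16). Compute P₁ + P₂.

(12, 0)

(15, 6) + (20, 16). λ = (16 - 6)/(20 - 15) ≡ 10/5 mod 43. 5⁻¹ ≡ 26 (mod 43), so λ ≡ 2.
  x = λ² - 15 - 20 = 4 - 35 ≡ 12; y = λ·(15 - 12) - 6 ≡ 0. → (12, 0)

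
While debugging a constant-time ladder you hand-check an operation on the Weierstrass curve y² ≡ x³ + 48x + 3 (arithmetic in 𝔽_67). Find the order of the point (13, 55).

2P: tangent at (13, 55): λ = (3·13² + 48)/(2·55) ≡ 19/43. 43⁻¹ ≡ 53 (mod 67) since 43·53 = 2279 ≡ 1, so λ ≡ 19·53 ≡ 2.
  x = λ² - 13 - 13 = 4 - 26 ≡ 45; y = λ·(13 - 45) - 55 ≡ 15. → (45, 15)
3P: (45, 15) + (13, 55). λ = (55 - 15)/(13 - 45) ≡ 40/35 mod 67. 35⁻¹ ≡ 23 (mod 67), so λ ≡ 49.
  x = λ² - 45 - 13 = 2401 - 58 ≡ 65; y = λ·(45 - 65) - 15 ≡ 10. → (65, 10)
4P: (65, 10) + (13, 55). λ = (55 - 10)/(13 - 65) ≡ 45/15 mod 67. 15⁻¹ ≡ 9 (mod 67) since 15·9 = 135 ≡ 1, so λ ≡ 3.
  x = λ² - 65 - 13 = 9 - 78 ≡ 65; y = λ·(65 - 65) - 10 ≡ 57. → (65, 57)
5P: (65, 57) + (13, 55). λ = (55 - 57)/(13 - 65) ≡ 65/15 mod 67. 15⁻¹ ≡ 9 (mod 67), so λ ≡ 49.
  x = λ² - 65 - 13 = 2401 - 78 ≡ 45; y = λ·(65 - 45) - 57 ≡ 52. → (45, 52)
6P: (45, 52) + (13, 55). λ = (55 - 52)/(13 - 45) ≡ 3/35 mod 67. 35⁻¹ ≡ 23 (mod 67), so λ ≡ 2.
  x = λ² - 45 - 13 = 4 - 58 ≡ 13; y = λ·(45 - 13) - 52 ≡ 12. → (13, 12)
7P: (13, 12) + (13, 55): same x and y₁ ≡ -y₂, so the sum is ∞.
7P = ∞, so the order is 7.

7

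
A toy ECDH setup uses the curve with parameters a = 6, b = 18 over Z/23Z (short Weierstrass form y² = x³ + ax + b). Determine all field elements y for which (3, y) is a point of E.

x³ + 6x + 18 = 63 ≡ 17 (mod 23).
17 is a non-residue mod 23; no y exists.

none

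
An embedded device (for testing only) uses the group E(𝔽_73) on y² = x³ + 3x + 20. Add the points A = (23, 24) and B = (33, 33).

(23, 24) + (33, 33). λ = (33 - 24)/(33 - 23) ≡ 9/10 mod 73. 10⁻¹ ≡ 22 (mod 73) since 10·22 = 220 ≡ 1, so λ ≡ 52.
  x = λ² - 23 - 33 = 2704 - 56 ≡ 20; y = λ·(23 - 20) - 24 ≡ 59. → (20, 59)

(20, 59)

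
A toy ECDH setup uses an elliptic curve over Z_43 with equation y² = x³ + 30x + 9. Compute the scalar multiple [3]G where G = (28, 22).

(13, 4)

Repeated addition: build up to 3G.
2G: tangent at (28, 22): λ = (3·28² + 30)/(2·22) ≡ 17/1. 1⁻¹ ≡ 1 (mod 43) since 1·1 = 1 ≡ 1, so λ ≡ 17·1 ≡ 17.
  x = λ² - 28 - 28 = 289 - 56 ≡ 18; y = λ·(28 - 18) - 22 ≡ 19. → (18, 19)
3G: (18, 19) + (28, 22). λ = (22 - 19)/(28 - 18) ≡ 3/10 mod 43. 10⁻¹ ≡ 13 (mod 43) since 10·13 = 130 ≡ 1, so λ ≡ 39.
  x = λ² - 18 - 28 = 1521 - 46 ≡ 13; y = λ·(18 - 13) - 19 ≡ 4. → (13, 4)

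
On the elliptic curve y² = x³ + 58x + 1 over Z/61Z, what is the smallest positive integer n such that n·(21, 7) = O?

11

2P: tangent at (21, 7): λ = (3·21² + 58)/(2·7) ≡ 39/14. 14⁻¹ ≡ 48 (mod 61), so λ ≡ 39·48 ≡ 42.
  x = λ² - 21 - 21 = 1764 - 42 ≡ 14; y = λ·(21 - 14) - 7 ≡ 43. → (14, 43)
3P: (14, 43) + (21, 7). λ = (7 - 43)/(21 - 14) ≡ 25/7 mod 61. 7⁻¹ ≡ 35 (mod 61) since 7·35 = 245 ≡ 1, so λ ≡ 21.
  x = λ² - 14 - 21 = 441 - 35 ≡ 40; y = λ·(14 - 40) - 43 ≡ 21. → (40, 21)
4P: (40, 21) + (21, 7). λ = (7 - 21)/(21 - 40) ≡ 47/42 mod 61. 42⁻¹ ≡ 16 (mod 61), so λ ≡ 20.
  x = λ² - 40 - 21 = 400 - 61 ≡ 34; y = λ·(40 - 34) - 21 ≡ 38. → (34, 38)
5P: (34, 38) + (21, 7). λ = (7 - 38)/(21 - 34) ≡ 30/48 mod 61. 48⁻¹ ≡ 14 (mod 61), so λ ≡ 54.
  x = λ² - 34 - 21 = 2916 - 55 ≡ 55; y = λ·(34 - 55) - 38 ≡ 48. → (55, 48)
6P: (55, 48) + (21, 7). λ = (7 - 48)/(21 - 55) ≡ 20/27 mod 61. 27⁻¹ ≡ 52 (mod 61) since 27·52 = 1404 ≡ 1, so λ ≡ 3.
  x = λ² - 55 - 21 = 9 - 76 ≡ 55; y = λ·(55 - 55) - 48 ≡ 13. → (55, 13)
7P: (55, 13) + (21, 7). λ = (7 - 13)/(21 - 55) ≡ 55/27 mod 61. 27⁻¹ ≡ 52 (mod 61), so λ ≡ 54.
  x = λ² - 55 - 21 = 2916 - 76 ≡ 34; y = λ·(55 - 34) - 13 ≡ 23. → (34, 23)
8P: (34, 23) + (21, 7). λ = (7 - 23)/(21 - 34) ≡ 45/48 mod 61. 48⁻¹ ≡ 14 (mod 61), so λ ≡ 20.
  x = λ² - 34 - 21 = 400 - 55 ≡ 40; y = λ·(34 - 40) - 23 ≡ 40. → (40, 40)
9P: (40, 40) + (21, 7). λ = (7 - 40)/(21 - 40) ≡ 28/42 mod 61. 42⁻¹ ≡ 16 (mod 61), so λ ≡ 21.
  x = λ² - 40 - 21 = 441 - 61 ≡ 14; y = λ·(40 - 14) - 40 ≡ 18. → (14, 18)
10P: (14, 18) + (21, 7). λ = (7 - 18)/(21 - 14) ≡ 50/7 mod 61. 7⁻¹ ≡ 35 (mod 61), so λ ≡ 42.
  x = λ² - 14 - 21 = 1764 - 35 ≡ 21; y = λ·(14 - 21) - 18 ≡ 54. → (21, 54)
11P: (21, 54) + (21, 7): same x and y₁ ≡ -y₂, so the sum is O.
11P = O, so the order is 11.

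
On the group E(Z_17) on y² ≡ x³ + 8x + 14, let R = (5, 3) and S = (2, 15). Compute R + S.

(9, 13)

(5, 3) + (2, 15). λ = (15 - 3)/(2 - 5) ≡ 12/14 mod 17. 14⁻¹ ≡ 11 (mod 17) since 14·11 = 154 ≡ 1, so λ ≡ 13.
  x = λ² - 5 - 2 = 169 - 7 ≡ 9; y = λ·(5 - 9) - 3 ≡ 13. → (9, 13)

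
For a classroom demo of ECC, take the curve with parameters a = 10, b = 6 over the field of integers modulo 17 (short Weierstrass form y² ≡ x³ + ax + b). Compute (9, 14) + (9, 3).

O

The two points share x = 9 and their y-coordinates satisfy 14 + 3 ≡ 0 (mod 17), so they are inverses. Their sum is O.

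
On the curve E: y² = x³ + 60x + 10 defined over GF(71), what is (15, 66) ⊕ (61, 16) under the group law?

(70, 37)

(15, 66) + (61, 16). λ = (16 - 66)/(61 - 15) ≡ 21/46 mod 71. 46⁻¹ ≡ 17 (mod 71), so λ ≡ 2.
  x = λ² - 15 - 61 = 4 - 76 ≡ 70; y = λ·(15 - 70) - 66 ≡ 37. → (70, 37)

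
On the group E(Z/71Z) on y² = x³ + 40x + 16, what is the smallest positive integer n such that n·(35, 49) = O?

2P: tangent at (35, 49): λ = (3·35² + 40)/(2·49) ≡ 23/27. 27⁻¹ ≡ 50 (mod 71), so λ ≡ 23·50 ≡ 14.
  x = λ² - 35 - 35 = 196 - 70 ≡ 55; y = λ·(35 - 55) - 49 ≡ 26. → (55, 26)
3P: (55, 26) + (35, 49). λ = (49 - 26)/(35 - 55) ≡ 23/51 mod 71. 51⁻¹ ≡ 39 (mod 71) since 51·39 = 1989 ≡ 1, so λ ≡ 45.
  x = λ² - 55 - 35 = 2025 - 90 ≡ 18; y = λ·(55 - 18) - 26 ≡ 6. → (18, 6)
4P: (18, 6) + (35, 49). λ = (49 - 6)/(35 - 18) ≡ 43/17 mod 71. 17⁻¹ ≡ 46 (mod 71) since 17·46 = 782 ≡ 1, so λ ≡ 61.
  x = λ² - 18 - 35 = 3721 - 53 ≡ 47; y = λ·(18 - 47) - 6 ≡ 0. → (47, 0)
5P: (47, 0) + (35, 49). λ = (49 - 0)/(35 - 47) ≡ 49/59 mod 71. 59⁻¹ ≡ 65 (mod 71), so λ ≡ 61.
  x = λ² - 47 - 35 = 3721 - 82 ≡ 18; y = λ·(47 - 18) - 0 ≡ 65. → (18, 65)
6P: (18, 65) + (35, 49). λ = (49 - 65)/(35 - 18) ≡ 55/17 mod 71. 17⁻¹ ≡ 46 (mod 71), so λ ≡ 45.
  x = λ² - 18 - 35 = 2025 - 53 ≡ 55; y = λ·(18 - 55) - 65 ≡ 45. → (55, 45)
7P: (55, 45) + (35, 49). λ = (49 - 45)/(35 - 55) ≡ 4/51 mod 71. 51⁻¹ ≡ 39 (mod 71) since 51·39 = 1989 ≡ 1, so λ ≡ 14.
  x = λ² - 55 - 35 = 196 - 90 ≡ 35; y = λ·(55 - 35) - 45 ≡ 22. → (35, 22)
8P: (35, 22) + (35, 49): same x and y₁ ≡ -y₂, so the sum is O.
8P = O, so the order is 8.

8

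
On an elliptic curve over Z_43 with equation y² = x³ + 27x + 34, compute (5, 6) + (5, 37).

O

The two points share x = 5 and their y-coordinates satisfy 6 + 37 ≡ 0 (mod 43), so they are inverses. Their sum is ∞.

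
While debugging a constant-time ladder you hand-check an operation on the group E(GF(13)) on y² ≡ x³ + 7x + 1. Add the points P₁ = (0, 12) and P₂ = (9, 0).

(0, 12) + (9, 0). λ = (0 - 12)/(9 - 0) ≡ 1/9 mod 13. 9⁻¹ ≡ 3 (mod 13) since 9·3 = 27 ≡ 1, so λ ≡ 3.
  x = λ² - 0 - 9 = 9 - 9 ≡ 0; y = λ·(0 - 0) - 12 ≡ 1. → (0, 1)

(0, 1)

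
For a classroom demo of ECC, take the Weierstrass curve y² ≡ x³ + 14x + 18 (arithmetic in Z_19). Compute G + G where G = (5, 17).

tangent at (5, 17): λ = (3·5² + 14)/(2·17) ≡ 13/15. 15⁻¹ ≡ 14 (mod 19) since 15·14 = 210 ≡ 1, so λ ≡ 13·14 ≡ 11.
  x = λ² - 5 - 5 = 121 - 10 ≡ 16; y = λ·(5 - 16) - 17 ≡ 14. → (16, 14)

(16, 14)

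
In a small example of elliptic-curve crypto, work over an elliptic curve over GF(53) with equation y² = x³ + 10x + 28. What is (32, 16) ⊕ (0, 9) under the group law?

(27, 0)

(32, 16) + (0, 9). λ = (9 - 16)/(0 - 32) ≡ 46/21 mod 53. 21⁻¹ ≡ 48 (mod 53), so λ ≡ 35.
  x = λ² - 32 - 0 = 1225 - 32 ≡ 27; y = λ·(32 - 27) - 16 ≡ 0. → (27, 0)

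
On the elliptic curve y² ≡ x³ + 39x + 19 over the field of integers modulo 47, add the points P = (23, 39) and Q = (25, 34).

(17, 40)

(23, 39) + (25, 34). λ = (34 - 39)/(25 - 23) ≡ 42/2 mod 47. 2⁻¹ ≡ 24 (mod 47) since 2·24 = 48 ≡ 1, so λ ≡ 21.
  x = λ² - 23 - 25 = 441 - 48 ≡ 17; y = λ·(23 - 17) - 39 ≡ 40. → (17, 40)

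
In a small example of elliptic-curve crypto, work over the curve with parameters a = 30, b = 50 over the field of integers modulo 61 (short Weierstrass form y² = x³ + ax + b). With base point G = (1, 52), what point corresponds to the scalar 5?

Double-and-add on 5 = (101)₂. Start with G = (1, 52) for the leading 1-bit.
double: tangent at (1, 52): λ = (3·1² + 30)/(2·52) ≡ 33/43. 43⁻¹ ≡ 44 (mod 61), so λ ≡ 33·44 ≡ 49.
  x = λ² - 1 - 1 = 2401 - 2 ≡ 20; y = λ·(1 - 20) - 52 ≡ 54. → (20, 54)
double: tangent at (20, 54): λ = (3·20² + 30)/(2·54) ≡ 10/47. 47⁻¹ ≡ 13 (mod 61), so λ ≡ 10·13 ≡ 8.
  x = λ² - 20 - 20 = 64 - 40 ≡ 24; y = λ·(20 - 24) - 54 ≡ 36. → (24, 36)
add G: (24, 36) + (1, 52). λ = (52 - 36)/(1 - 24) ≡ 16/38 mod 61. 38⁻¹ ≡ 53 (mod 61), so λ ≡ 55.
  x = λ² - 24 - 1 = 3025 - 25 ≡ 11; y = λ·(24 - 11) - 36 ≡ 8. → (11, 8)

(11, 8)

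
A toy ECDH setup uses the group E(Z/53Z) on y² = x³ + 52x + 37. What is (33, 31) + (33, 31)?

(24, 2)

tangent at (33, 31): λ = (3·33² + 52)/(2·31) ≡ 33/9. 9⁻¹ ≡ 6 (mod 53), so λ ≡ 33·6 ≡ 39.
  x = λ² - 33 - 33 = 1521 - 66 ≡ 24; y = λ·(33 - 24) - 31 ≡ 2. → (24, 2)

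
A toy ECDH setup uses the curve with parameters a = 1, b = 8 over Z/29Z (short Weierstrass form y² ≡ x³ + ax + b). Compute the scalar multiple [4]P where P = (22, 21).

O

Double-and-add on 4 = (100)₂. Start with P = (22, 21) for the leading 1-bit.
double: tangent at (22, 21): λ = (3·22² + 1)/(2·21) ≡ 3/13. 13⁻¹ ≡ 9 (mod 29), so λ ≡ 3·9 ≡ 27.
  x = λ² - 22 - 22 = 729 - 44 ≡ 18; y = λ·(22 - 18) - 21 ≡ 0. → (18, 0)
double: (18, 0) + (18, 0): same x and y₁ ≡ -y₂, so the sum is the point at infinity.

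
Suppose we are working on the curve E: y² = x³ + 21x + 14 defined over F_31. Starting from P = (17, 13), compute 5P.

Repeated addition: build up to 5P.
2P: tangent at (17, 13): λ = (3·17² + 21)/(2·13) ≡ 20/26. 26⁻¹ ≡ 6 (mod 31), so λ ≡ 20·6 ≡ 27.
  x = λ² - 17 - 17 = 729 - 34 ≡ 13; y = λ·(17 - 13) - 13 ≡ 2. → (13, 2)
3P: (13, 2) + (17, 13). λ = (13 - 2)/(17 - 13) ≡ 11/4 mod 31. 4⁻¹ ≡ 8 (mod 31) since 4·8 = 32 ≡ 1, so λ ≡ 26.
  x = λ² - 13 - 17 = 676 - 30 ≡ 26; y = λ·(13 - 26) - 2 ≡ 1. → (26, 1)
4P: (26, 1) + (17, 13). λ = (13 - 1)/(17 - 26) ≡ 12/22 mod 31. 22⁻¹ ≡ 24 (mod 31) since 22·24 = 528 ≡ 1, so λ ≡ 9.
  x = λ² - 26 - 17 = 81 - 43 ≡ 7; y = λ·(26 - 7) - 1 ≡ 15. → (7, 15)
5P: (7, 15) + (17, 13). λ = (13 - 15)/(17 - 7) ≡ 29/10 mod 31. 10⁻¹ ≡ 28 (mod 31), so λ ≡ 6.
  x = λ² - 7 - 17 = 36 - 24 ≡ 12; y = λ·(7 - 12) - 15 ≡ 17. → (12, 17)

(12, 17)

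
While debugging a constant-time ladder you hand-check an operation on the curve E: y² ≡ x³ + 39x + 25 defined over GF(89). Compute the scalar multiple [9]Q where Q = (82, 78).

Double-and-add on 9 = (1001)₂. Start with Q = (82, 78) for the leading 1-bit.
double: tangent at (82, 78): λ = (3·82² + 39)/(2·78) ≡ 8/67. 67⁻¹ ≡ 4 (mod 89), so λ ≡ 8·4 ≡ 32.
  x = λ² - 82 - 82 = 1024 - 164 ≡ 59; y = λ·(82 - 59) - 78 ≡ 35. → (59, 35)
double: tangent at (59, 35): λ = (3·59² + 39)/(2·35) ≡ 69/70. 70⁻¹ ≡ 14 (mod 89), so λ ≡ 69·14 ≡ 76.
  x = λ² - 59 - 59 = 5776 - 118 ≡ 51; y = λ·(59 - 51) - 35 ≡ 39. → (51, 39)
double: tangent at (51, 39): λ = (3·51² + 39)/(2·39) ≡ 10/78. 78⁻¹ ≡ 8 (mod 89), so λ ≡ 10·8 ≡ 80.
  x = λ² - 51 - 51 = 6400 - 102 ≡ 68; y = λ·(51 - 68) - 39 ≡ 25. → (68, 25)
add Q: (68, 25) + (82, 78). λ = (78 - 25)/(82 - 68) ≡ 53/14 mod 89. 14⁻¹ ≡ 70 (mod 89) since 14·70 = 980 ≡ 1, so λ ≡ 61.
  x = λ² - 68 - 82 = 3721 - 150 ≡ 11; y = λ·(68 - 11) - 25 ≡ 70. → (11, 70)

(11, 70)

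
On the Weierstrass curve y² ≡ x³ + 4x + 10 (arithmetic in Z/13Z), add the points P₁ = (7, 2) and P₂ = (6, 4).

(7, 2) + (6, 4). λ = (4 - 2)/(6 - 7) ≡ 2/12 mod 13. 12⁻¹ ≡ 12 (mod 13), so λ ≡ 11.
  x = λ² - 7 - 6 = 121 - 13 ≡ 4; y = λ·(7 - 4) - 2 ≡ 5. → (4, 5)

(4, 5)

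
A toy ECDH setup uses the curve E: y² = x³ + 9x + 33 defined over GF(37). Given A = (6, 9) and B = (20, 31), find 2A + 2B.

First 2A:
Repeated addition: build up to 2A.
2A: tangent at (6, 9): λ = (3·6² + 9)/(2·9) ≡ 6/18. 18⁻¹ ≡ 35 (mod 37) since 18·35 = 630 ≡ 1, so λ ≡ 6·35 ≡ 25.
  x = λ² - 6 - 6 = 625 - 12 ≡ 21; y = λ·(6 - 21) - 9 ≡ 23. → (21, 23)
2A = (21, 23).
Next 2B:
Repeated addition: build up to 2B.
2B: tangent at (20, 31): λ = (3·20² + 9)/(2·31) ≡ 25/25. 25⁻¹ ≡ 3 (mod 37), so λ ≡ 25·3 ≡ 1.
  x = λ² - 20 - 20 = 1 - 40 ≡ 35; y = λ·(20 - 35) - 31 ≡ 28. → (35, 28)
2B = (35, 28).
Finally 2A + 2B:
(21, 23) + (35, 28). λ = (28 - 23)/(35 - 21) ≡ 5/14 mod 37. 14⁻¹ ≡ 8 (mod 37), so λ ≡ 3.
  x = λ² - 21 - 35 = 9 - 56 ≡ 27; y = λ·(21 - 27) - 23 ≡ 33. → (27, 33)

(27, 33)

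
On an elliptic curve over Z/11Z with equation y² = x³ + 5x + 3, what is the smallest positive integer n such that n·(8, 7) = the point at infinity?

9

2P: tangent at (8, 7): λ = (3·8² + 5)/(2·7) ≡ 10/3. 3⁻¹ ≡ 4 (mod 11) since 3·4 = 12 ≡ 1, so λ ≡ 10·4 ≡ 7.
  x = λ² - 8 - 8 = 49 - 16 ≡ 0; y = λ·(8 - 0) - 7 ≡ 5. → (0, 5)
3P: (0, 5) + (8, 7). λ = (7 - 5)/(8 - 0) ≡ 2/8 mod 11. 8⁻¹ ≡ 7 (mod 11) since 8·7 = 56 ≡ 1, so λ ≡ 3.
  x = λ² - 0 - 8 = 9 - 8 ≡ 1; y = λ·(0 - 1) - 5 ≡ 3. → (1, 3)
4P: (1, 3) + (8, 7). λ = (7 - 3)/(8 - 1) ≡ 4/7 mod 11. 7⁻¹ ≡ 8 (mod 11), so λ ≡ 10.
  x = λ² - 1 - 8 = 100 - 9 ≡ 3; y = λ·(1 - 3) - 3 ≡ 10. → (3, 10)
5P: (3, 10) + (8, 7). λ = (7 - 10)/(8 - 3) ≡ 8/5 mod 11. 5⁻¹ ≡ 9 (mod 11), so λ ≡ 6.
  x = λ² - 3 - 8 = 36 - 11 ≡ 3; y = λ·(3 - 3) - 10 ≡ 1. → (3, 1)
6P: (3, 1) + (8, 7). λ = (7 - 1)/(8 - 3) ≡ 6/5 mod 11. 5⁻¹ ≡ 9 (mod 11) since 5·9 = 45 ≡ 1, so λ ≡ 10.
  x = λ² - 3 - 8 = 100 - 11 ≡ 1; y = λ·(3 - 1) - 1 ≡ 8. → (1, 8)
7P: (1, 8) + (8, 7). λ = (7 - 8)/(8 - 1) ≡ 10/7 mod 11. 7⁻¹ ≡ 8 (mod 11) since 7·8 = 56 ≡ 1, so λ ≡ 3.
  x = λ² - 1 - 8 = 9 - 9 ≡ 0; y = λ·(1 - 0) - 8 ≡ 6. → (0, 6)
8P: (0, 6) + (8, 7). λ = (7 - 6)/(8 - 0) ≡ 1/8 mod 11. 8⁻¹ ≡ 7 (mod 11) since 8·7 = 56 ≡ 1, so λ ≡ 7.
  x = λ² - 0 - 8 = 49 - 8 ≡ 8; y = λ·(0 - 8) - 6 ≡ 4. → (8, 4)
9P: (8, 4) + (8, 7): same x and y₁ ≡ -y₂, so the sum is the point at infinity.
9P = the point at infinity, so the order is 9.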